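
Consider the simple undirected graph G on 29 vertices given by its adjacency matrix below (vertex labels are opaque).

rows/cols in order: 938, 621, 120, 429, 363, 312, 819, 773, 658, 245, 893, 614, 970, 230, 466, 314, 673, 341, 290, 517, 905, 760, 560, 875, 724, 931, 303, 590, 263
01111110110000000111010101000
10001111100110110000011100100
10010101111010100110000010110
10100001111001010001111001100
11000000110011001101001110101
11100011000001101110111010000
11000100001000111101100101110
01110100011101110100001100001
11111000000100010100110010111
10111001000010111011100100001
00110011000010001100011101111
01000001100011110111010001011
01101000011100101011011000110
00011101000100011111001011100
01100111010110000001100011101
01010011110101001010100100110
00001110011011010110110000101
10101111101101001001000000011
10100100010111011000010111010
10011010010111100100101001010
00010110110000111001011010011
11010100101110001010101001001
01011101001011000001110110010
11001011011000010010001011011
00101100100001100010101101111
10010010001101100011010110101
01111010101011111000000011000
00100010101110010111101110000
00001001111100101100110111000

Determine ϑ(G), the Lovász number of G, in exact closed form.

Vertex 245 has 14 neighbors: 938, 120, 429, 363, 773, 970, 466, 314, 673, 290, 517, 905, 875, 263.
N(230) = {429, 363, 312, 773, 614, 314, 673, 341, 290, 517, 560, 724, 931, 303}, |N(230)| = 14.
Vertex 724 has 14 neighbors: 120, 363, 312, 658, 230, 466, 290, 905, 560, 875, 931, 303, 590, 263.
Vertex 621 has 14 neighbors: 938, 363, 312, 819, 773, 658, 614, 970, 466, 314, 760, 560, 875, 303.
14-regular, N=29; strongly regular (29,14,6,7).
Distinct eigenvalues (to 3 d.p.): [14.0, 2.193, -3.193].
−29·(-sqrt(29)/2 - 1/2) / ((14)−(-sqrt(29)/2 - 1/2)) = sqrt(29) = ϑ(G).
= 5.38516481… (decimal).

sqrt(29)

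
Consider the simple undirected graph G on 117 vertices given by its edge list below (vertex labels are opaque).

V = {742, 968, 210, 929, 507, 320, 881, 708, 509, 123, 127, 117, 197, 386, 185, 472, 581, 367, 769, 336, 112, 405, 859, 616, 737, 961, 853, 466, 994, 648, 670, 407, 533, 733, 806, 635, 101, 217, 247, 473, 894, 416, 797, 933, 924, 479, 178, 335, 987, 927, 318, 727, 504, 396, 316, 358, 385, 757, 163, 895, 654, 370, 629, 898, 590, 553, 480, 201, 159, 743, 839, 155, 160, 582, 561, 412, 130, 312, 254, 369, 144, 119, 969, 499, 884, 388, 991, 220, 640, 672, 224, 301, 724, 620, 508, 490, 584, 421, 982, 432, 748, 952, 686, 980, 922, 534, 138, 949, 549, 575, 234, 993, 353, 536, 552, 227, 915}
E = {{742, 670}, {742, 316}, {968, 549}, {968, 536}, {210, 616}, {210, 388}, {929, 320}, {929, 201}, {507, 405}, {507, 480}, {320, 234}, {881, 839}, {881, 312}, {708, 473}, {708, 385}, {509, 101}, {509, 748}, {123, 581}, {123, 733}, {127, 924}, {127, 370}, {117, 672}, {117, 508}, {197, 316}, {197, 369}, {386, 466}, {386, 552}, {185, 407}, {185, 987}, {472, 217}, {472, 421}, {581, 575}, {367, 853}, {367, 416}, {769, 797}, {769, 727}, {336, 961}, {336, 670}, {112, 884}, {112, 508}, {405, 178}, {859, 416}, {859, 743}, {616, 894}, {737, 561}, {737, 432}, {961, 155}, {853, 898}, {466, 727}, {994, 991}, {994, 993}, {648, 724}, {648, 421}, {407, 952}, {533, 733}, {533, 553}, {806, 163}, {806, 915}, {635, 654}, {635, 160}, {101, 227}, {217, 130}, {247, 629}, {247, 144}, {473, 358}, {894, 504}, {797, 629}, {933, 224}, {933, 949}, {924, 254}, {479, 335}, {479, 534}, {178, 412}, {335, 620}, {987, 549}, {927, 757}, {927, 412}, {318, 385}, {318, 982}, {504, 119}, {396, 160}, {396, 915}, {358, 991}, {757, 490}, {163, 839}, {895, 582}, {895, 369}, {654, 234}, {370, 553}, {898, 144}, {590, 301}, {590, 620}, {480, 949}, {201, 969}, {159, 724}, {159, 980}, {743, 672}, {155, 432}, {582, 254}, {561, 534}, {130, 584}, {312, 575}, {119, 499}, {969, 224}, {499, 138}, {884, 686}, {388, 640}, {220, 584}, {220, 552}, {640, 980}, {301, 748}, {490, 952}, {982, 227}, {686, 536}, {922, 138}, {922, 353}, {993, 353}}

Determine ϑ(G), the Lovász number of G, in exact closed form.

N(806) = {163, 915}, |N(806)| = 2.
Vertex 994 has 2 neighbors: 991, 993.
Vertex 220 has 2 neighbors: 584, 552.
deg(473) = 2; N(473) = {708, 358}.
2-regular, N=117; a single 117-cycle (edge-transitive).
spec(A) ≈ [2.0, 1.9971, 1.9885, 1.9741, 1.954, 1.9283, 1.8971, 1.8603, 1.8182, 1.7709, 1.7185, 1.6611, 1.5989, 1.5321, 1.4609, 1.3854, 1.306, 1.2228, 1.1361, 1.0461, 0.9531, 0.8574, 0.7592, 0.6587, 0.5564, 0.4525, 0.3473, 0.2411, 0.1342, 0.0269, -0.0805, -0.1877, -0.2943, -0.4001, -0.5047, -0.6078, -0.7092, -0.8086, -0.9056, -1.0, -1.0915, -1.1799, -1.2649, -1.3462, -1.4237, -1.497, -1.5661, -1.6306, -1.6904, -1.7453, -1.7952, -1.84, -1.8794, -1.9134, -1.9419, -1.9648, -1.982, -1.9935, -1.9993] (distinct, 4 d.p.).
−117·(-2*cos(pi/117)) / ((2)−(-2*cos(pi/117))) = 117*cos(pi/117)/(cos(pi/117) + 1) = ϑ(G).
ϑ(G) ≈ 58.4895.
58 ≤ 117*cos(pi/117)/(cos(pi/117) + 1) ≤ 59: both strict.

117*cos(pi/117)/(cos(pi/117) + 1)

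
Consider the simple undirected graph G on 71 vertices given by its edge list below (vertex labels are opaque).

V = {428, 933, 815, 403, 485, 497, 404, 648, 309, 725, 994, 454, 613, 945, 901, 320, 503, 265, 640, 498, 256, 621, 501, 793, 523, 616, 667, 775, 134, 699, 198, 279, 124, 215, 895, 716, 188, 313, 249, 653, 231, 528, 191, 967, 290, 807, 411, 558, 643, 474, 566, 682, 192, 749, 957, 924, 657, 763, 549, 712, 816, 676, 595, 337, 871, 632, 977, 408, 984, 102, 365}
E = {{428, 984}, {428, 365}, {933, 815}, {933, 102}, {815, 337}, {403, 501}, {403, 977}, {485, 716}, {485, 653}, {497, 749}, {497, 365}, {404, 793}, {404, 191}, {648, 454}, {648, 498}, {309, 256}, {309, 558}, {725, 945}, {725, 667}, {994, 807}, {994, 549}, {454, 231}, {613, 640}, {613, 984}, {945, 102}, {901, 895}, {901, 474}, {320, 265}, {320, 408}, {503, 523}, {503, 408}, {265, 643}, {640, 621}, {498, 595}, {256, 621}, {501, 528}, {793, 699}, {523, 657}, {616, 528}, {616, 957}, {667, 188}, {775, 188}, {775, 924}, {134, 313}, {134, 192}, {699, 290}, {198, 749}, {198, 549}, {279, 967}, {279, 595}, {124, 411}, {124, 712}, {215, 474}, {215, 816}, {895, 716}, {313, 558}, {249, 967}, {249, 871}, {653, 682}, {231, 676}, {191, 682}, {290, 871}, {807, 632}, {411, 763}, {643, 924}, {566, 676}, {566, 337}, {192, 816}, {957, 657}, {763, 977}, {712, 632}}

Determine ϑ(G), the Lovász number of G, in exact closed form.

71*cos(pi/71)/(cos(pi/71) + 1)

Vertex 994 has 2 neighbors: 807, 549.
deg(188) = 2; N(188) = {667, 775}.
deg(404) = 2; N(404) = {793, 191}.
N(967) = {279, 249}, |N(967)| = 2.
Regular of degree 2 on 71 vertices: this is C_{71}, the 71-cycle.
Distinct eigenvalues (to 6 d.p.): [2.0, 1.992174, 1.968756, 1.92993, 1.876, 1.807387, 1.724629, 1.628374, 1.519374, 1.398483, 1.266648, 1.124899, 0.974346, 0.816167, 0.651601, 0.481935, 0.308498, 0.132646, -0.044244, -0.220788, -0.395604, -0.567324, -0.734603, -0.896134, -1.05065, -1.196945, -1.333871, -1.460358, -1.575416, -1.678144, -1.767738, -1.843498, -1.904829, -1.951253, -1.982405, -1.998042].
ϑ = −N·λ_min/(λ_max−λ_min) = −71·(-2*cos(pi/71))/(2−(-2*cos(pi/71))) = 71*cos(pi/71)/(cos(pi/71) + 1).
ϑ(G) ≈ 35.48262.
35 ≤ 71*cos(pi/71)/(cos(pi/71) + 1) ≤ 36: both strict.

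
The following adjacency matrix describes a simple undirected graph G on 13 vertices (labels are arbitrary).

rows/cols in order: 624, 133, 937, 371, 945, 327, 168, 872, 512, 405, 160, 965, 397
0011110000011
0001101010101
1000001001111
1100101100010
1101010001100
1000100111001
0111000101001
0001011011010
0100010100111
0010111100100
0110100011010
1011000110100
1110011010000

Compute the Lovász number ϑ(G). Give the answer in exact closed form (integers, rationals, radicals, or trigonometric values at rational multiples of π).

sqrt(13)

Vertex 512 has 6 neighbors: 133, 327, 872, 160, 965, 397.
Vertex 397 has 6 neighbors: 624, 133, 937, 327, 168, 512.
N(872) = {371, 327, 168, 512, 405, 965}, |N(872)| = 6.
deg(945) = 6; N(945) = {624, 133, 371, 327, 405, 160}.
13-vertex 6-regular graph: SR(13,6,2,3) — a Paley graph.
Distinct eigenvalues (to 3 d.p.): [6.0, 1.303, -2.303].
With N=13: ϑ(G) = 13·(-(-sqrt(13)/2 - 1/2))/(6−(-sqrt(13)/2 - 1/2)) = sqrt(13).
ϑ(G) ≈ 3.60555.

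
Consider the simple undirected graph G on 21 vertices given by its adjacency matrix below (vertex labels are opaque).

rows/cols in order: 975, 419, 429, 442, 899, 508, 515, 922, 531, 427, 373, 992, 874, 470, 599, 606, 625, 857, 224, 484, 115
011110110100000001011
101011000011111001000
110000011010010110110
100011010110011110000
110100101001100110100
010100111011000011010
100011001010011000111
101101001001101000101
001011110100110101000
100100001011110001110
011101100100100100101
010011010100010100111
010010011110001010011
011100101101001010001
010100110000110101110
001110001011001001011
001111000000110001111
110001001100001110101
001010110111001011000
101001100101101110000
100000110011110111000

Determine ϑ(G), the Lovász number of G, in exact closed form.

Vertex 373 has 10 neighbors: 419, 429, 442, 508, 515, 427, 874, 606, 224, 115.
deg(857) = 10; N(857) = {975, 419, 508, 531, 427, 599, 606, 625, 224, 115}.
deg(429) = 10; N(429) = {975, 419, 922, 531, 373, 470, 606, 625, 224, 484}.
Vertex 484 has 10 neighbors: 975, 429, 508, 515, 427, 992, 874, 599, 606, 625.
10-regular, N=21; this is K(7,2), the Kneser graph.
The 3 distinct eigenvalues: [10.0, 1.0, -4.0].
Lovász (edge-transitive): ϑ = −21·(-4)/((10)−(-4)) = 6.
ϑ(G) ≈ 6.000000.

6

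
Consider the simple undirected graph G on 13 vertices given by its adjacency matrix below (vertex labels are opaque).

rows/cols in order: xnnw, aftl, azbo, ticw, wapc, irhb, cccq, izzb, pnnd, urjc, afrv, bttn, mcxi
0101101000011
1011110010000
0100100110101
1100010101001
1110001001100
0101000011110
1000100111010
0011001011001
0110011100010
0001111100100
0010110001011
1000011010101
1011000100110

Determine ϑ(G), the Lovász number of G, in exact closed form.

N(irhb) = {aftl, ticw, pnnd, urjc, afrv, bttn}, |N(irhb)| = 6.
Vertex aftl has 6 neighbors: xnnw, azbo, ticw, wapc, irhb, pnnd.
Vertex mcxi has 6 neighbors: xnnw, azbo, ticw, izzb, afrv, bttn.
Vertex bttn has 6 neighbors: xnnw, irhb, cccq, pnnd, afrv, mcxi.
Regular of degree 6 on 13 vertices: strongly regular (13,6,2,3).
A has 3 distinct eigenvalues ≈ [6.0, 1.3028, -2.3028].
With N=13: ϑ(G) = 13·(-(-sqrt(13)/2 - 1/2))/(6−(-sqrt(13)/2 - 1/2)) = sqrt(13).
Numerically 3.60555128.

sqrt(13)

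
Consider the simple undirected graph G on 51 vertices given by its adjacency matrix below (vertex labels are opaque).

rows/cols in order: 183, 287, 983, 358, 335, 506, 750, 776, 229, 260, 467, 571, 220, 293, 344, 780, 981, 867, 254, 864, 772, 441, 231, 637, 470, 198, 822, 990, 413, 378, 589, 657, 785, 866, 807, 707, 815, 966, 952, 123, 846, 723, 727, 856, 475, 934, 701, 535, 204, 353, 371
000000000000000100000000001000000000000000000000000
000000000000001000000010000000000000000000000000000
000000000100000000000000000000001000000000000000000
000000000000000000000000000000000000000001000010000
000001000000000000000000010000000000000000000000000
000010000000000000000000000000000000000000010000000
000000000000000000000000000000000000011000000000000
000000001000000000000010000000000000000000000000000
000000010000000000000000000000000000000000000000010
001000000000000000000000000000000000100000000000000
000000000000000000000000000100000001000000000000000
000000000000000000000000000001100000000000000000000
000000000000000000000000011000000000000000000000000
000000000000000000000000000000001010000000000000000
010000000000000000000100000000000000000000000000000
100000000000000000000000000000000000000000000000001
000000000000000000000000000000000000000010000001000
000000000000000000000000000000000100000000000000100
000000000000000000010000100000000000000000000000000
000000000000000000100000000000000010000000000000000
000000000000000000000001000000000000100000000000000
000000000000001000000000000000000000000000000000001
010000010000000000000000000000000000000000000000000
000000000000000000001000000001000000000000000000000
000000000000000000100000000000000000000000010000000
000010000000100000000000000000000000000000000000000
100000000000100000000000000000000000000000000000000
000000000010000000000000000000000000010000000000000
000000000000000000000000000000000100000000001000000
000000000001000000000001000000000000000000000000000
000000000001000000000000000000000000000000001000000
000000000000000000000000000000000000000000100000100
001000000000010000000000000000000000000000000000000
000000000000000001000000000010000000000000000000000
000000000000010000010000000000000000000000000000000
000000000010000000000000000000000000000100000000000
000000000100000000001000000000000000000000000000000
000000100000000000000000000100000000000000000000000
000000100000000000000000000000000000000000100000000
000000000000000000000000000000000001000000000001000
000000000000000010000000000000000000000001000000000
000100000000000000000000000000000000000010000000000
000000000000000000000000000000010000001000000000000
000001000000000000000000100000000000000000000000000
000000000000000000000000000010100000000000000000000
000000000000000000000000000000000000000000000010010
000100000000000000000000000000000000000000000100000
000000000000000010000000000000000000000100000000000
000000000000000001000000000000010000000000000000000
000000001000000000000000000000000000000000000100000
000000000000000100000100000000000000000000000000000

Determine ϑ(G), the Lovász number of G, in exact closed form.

51*cos(pi/51)/(cos(pi/51) + 1)

Vertex 358 has 2 neighbors: 723, 701.
deg(589) = 2; N(589) = {571, 475}.
deg(934) = 2; N(934) = {701, 353}.
deg(198) = 2; N(198) = {335, 220}.
2-regular, N=51; the odd cycle C_{51}.
Distinct eigenvalues (to 3 d.p.): [2.0, 1.985, 1.94, 1.865, 1.762, 1.632, 1.478, 1.301, 1.105, 0.891, 0.665, 0.428, 0.185, -0.062, -0.307, -0.547, -0.78, -1.0, -1.205, -1.392, -1.558, -1.7, -1.817, -1.906, -1.966, -1.996].
With N=51: ϑ(G) = 51·(-(-1)*2*cos(pi/51))/(2−(-2*cos(pi/51))) = 51*cos(pi/51)/(cos(pi/51) + 1).
ϑ(G) ≈ 25.47579449.
Lovász sandwich 25 ≤ 51*cos(pi/51)/(cos(pi/51) + 1) ≤ 26: both strict.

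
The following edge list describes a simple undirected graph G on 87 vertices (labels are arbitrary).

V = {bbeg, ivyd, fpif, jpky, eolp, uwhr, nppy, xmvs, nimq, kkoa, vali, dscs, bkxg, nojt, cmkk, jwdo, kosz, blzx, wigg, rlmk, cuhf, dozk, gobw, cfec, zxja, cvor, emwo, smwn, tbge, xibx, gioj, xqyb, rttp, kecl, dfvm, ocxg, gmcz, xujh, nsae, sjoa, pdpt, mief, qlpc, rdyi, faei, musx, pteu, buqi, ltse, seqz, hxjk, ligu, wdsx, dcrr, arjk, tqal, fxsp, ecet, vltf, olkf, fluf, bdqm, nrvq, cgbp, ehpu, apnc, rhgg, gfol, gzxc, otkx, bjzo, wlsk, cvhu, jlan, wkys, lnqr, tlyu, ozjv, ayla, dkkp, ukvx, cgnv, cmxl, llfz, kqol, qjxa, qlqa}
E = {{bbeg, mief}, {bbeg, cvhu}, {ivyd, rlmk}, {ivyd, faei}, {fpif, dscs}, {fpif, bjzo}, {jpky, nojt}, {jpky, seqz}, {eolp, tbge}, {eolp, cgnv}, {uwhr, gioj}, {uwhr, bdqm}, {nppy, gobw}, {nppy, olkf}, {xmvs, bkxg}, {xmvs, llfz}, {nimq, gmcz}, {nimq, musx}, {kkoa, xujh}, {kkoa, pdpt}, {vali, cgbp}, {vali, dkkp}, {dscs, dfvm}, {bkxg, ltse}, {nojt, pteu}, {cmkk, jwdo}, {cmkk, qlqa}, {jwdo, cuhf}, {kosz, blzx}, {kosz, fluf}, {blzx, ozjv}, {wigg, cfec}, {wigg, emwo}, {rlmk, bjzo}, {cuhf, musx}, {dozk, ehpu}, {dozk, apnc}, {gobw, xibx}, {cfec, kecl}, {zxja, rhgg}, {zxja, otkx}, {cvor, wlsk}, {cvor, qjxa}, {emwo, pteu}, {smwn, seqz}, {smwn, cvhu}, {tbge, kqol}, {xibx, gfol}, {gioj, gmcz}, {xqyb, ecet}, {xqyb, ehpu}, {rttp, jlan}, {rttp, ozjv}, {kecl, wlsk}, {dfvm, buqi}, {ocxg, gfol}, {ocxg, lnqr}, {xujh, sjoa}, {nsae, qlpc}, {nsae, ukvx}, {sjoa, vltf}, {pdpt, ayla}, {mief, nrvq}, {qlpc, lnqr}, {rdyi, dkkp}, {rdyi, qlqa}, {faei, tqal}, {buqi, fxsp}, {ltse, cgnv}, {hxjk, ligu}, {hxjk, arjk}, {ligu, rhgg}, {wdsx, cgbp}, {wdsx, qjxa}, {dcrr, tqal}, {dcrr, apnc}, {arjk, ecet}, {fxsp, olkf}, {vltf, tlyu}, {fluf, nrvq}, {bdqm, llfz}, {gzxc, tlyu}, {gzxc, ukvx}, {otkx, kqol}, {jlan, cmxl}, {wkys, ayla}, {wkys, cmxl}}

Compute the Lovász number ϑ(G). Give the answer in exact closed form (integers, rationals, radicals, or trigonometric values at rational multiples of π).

deg(bkxg) = 2; N(bkxg) = {xmvs, ltse}.
Vertex qlpc has 2 neighbors: nsae, lnqr.
Vertex wigg has 2 neighbors: cfec, emwo.
Vertex gioj has 2 neighbors: uwhr, gmcz.
Every vertex has degree 2 (N=87); the odd cycle C_{87}.
The 44 distinct eigenvalues: [2.0, 1.99479, 1.97917, 1.95324, 1.91713, 1.87102, 1.81515, 1.74982, 1.67537, 1.59219, 1.5007, 1.40139, 1.29477, 1.18141, 1.06188, 0.93682, 0.80687, 0.67272, 0.53506, 0.39461, 0.2521, 0.10828, -0.03611, -0.18031, -0.32356, -0.46513, -0.60428, -0.74028, -0.87241, -1.0, -1.12237, -1.2389, -1.34896, -1.45199, -1.54745, -1.63484, -1.71371, -1.78365, -1.84429, -1.89531, -1.93645, -1.96749, -1.98828, -1.9987].
ϑ = −N·λ_min/(λ_max−λ_min) = −87·(-2*cos(pi/87))/(2−(-2*cos(pi/87))) = 87*cos(pi/87)/(cos(pi/87) + 1).
Numerically 43.4858165.
Check 43 ≤ 87*cos(pi/87)/(cos(pi/87) + 1) ≤ 44: both strict.

87*cos(pi/87)/(cos(pi/87) + 1)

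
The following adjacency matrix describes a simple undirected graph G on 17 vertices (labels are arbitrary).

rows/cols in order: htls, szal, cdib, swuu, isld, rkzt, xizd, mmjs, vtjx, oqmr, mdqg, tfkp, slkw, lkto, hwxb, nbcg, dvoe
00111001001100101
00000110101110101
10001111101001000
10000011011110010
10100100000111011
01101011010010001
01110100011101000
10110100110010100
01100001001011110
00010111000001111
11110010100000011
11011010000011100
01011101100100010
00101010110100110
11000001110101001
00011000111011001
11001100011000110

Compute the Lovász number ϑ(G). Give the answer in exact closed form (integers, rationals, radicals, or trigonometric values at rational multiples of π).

sqrt(17)

deg(isld) = 8; N(isld) = {htls, cdib, rkzt, tfkp, slkw, lkto, nbcg, dvoe}.
N(cdib) = {htls, isld, rkzt, xizd, mmjs, vtjx, mdqg, lkto}, |N(cdib)| = 8.
N(szal) = {rkzt, xizd, vtjx, mdqg, tfkp, slkw, hwxb, dvoe}, |N(szal)| = 8.
Vertex oqmr has 8 neighbors: swuu, rkzt, xizd, mmjs, lkto, hwxb, nbcg, dvoe.
8-regular, N=17; SR(17,8,3,4) — a Paley graph.
The 3 distinct eigenvalues: [8.0, 1.56155, -2.56155].
ϑ = −N·λ_min/(λ_max−λ_min) = −17·(-sqrt(17)/2 - 1/2)/(8−(-sqrt(17)/2 - 1/2)) = sqrt(17).
= 4.123105626… (decimal).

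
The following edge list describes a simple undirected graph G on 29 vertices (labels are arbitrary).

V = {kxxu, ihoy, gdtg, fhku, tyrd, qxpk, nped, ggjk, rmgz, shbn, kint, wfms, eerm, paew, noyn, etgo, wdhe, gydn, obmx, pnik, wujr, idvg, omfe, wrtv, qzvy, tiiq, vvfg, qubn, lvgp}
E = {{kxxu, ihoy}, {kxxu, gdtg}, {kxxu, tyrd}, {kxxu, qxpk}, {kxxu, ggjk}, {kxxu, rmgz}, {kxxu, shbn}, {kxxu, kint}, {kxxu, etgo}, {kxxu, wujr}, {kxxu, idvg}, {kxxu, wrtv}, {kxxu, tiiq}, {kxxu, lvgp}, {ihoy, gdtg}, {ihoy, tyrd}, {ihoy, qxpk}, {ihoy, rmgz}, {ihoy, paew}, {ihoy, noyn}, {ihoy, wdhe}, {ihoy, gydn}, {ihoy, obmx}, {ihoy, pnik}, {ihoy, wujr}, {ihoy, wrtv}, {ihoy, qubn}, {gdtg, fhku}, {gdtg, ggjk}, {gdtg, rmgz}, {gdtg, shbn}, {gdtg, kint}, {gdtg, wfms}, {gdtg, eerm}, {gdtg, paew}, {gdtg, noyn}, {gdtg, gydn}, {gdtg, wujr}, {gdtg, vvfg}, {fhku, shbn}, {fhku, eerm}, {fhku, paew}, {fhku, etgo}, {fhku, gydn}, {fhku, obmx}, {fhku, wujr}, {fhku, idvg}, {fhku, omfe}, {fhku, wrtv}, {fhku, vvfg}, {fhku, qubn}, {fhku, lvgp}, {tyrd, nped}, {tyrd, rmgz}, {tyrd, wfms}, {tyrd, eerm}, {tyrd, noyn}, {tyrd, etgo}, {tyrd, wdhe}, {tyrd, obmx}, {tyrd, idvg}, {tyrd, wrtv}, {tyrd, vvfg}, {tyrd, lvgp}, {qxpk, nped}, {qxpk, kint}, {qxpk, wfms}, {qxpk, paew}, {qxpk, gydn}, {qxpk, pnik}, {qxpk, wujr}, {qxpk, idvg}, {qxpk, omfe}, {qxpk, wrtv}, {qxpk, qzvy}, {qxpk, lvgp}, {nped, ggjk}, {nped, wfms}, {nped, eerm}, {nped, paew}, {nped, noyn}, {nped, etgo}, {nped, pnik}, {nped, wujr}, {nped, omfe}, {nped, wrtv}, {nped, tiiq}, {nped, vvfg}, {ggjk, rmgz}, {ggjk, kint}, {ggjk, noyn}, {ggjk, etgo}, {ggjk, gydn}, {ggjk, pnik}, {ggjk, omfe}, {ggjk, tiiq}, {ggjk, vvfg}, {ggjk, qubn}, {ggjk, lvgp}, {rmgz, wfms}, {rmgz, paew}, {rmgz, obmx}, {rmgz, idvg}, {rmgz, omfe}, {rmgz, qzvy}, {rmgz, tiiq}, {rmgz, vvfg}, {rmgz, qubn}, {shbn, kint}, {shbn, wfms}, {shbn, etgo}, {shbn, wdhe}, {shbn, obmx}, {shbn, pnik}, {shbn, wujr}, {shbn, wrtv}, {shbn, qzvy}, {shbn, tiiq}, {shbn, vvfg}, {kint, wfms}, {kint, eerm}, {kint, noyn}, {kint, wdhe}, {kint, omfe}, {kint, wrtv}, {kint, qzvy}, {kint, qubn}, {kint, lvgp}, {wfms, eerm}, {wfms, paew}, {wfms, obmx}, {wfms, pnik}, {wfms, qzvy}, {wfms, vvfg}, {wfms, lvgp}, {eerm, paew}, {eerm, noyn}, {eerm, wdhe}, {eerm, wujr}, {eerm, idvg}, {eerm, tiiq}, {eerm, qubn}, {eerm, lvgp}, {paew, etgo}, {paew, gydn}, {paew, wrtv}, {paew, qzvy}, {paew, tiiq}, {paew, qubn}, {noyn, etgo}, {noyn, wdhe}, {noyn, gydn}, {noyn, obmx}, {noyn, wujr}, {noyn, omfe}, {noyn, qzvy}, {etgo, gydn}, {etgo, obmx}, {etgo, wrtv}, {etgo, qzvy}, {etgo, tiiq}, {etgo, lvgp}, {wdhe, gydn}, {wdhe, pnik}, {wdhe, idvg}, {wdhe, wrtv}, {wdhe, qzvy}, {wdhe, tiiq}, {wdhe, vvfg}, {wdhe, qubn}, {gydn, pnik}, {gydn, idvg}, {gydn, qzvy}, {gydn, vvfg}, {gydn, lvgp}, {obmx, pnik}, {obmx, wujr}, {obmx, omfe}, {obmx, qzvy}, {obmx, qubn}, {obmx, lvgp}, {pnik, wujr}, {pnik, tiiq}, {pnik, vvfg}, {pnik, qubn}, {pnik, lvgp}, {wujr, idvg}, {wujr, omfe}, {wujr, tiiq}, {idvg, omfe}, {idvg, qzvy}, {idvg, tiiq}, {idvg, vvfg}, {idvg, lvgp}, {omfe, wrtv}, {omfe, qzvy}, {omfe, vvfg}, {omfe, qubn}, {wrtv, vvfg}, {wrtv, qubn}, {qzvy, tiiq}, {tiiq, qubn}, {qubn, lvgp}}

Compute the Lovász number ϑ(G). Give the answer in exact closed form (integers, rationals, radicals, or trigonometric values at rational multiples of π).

deg(vvfg) = 14; N(vvfg) = {gdtg, fhku, tyrd, nped, ggjk, rmgz, shbn, wfms, wdhe, gydn, pnik, idvg, omfe, wrtv}.
N(paew) = {ihoy, gdtg, fhku, qxpk, nped, rmgz, wfms, eerm, etgo, gydn, wrtv, qzvy, tiiq, qubn}, |N(paew)| = 14.
Vertex wfms has 14 neighbors: gdtg, tyrd, qxpk, nped, rmgz, shbn, kint, eerm, paew, obmx, pnik, qzvy, vvfg, lvgp.
Vertex wdhe has 14 neighbors: ihoy, tyrd, shbn, kint, eerm, noyn, gydn, pnik, idvg, wrtv, qzvy, tiiq, vvfg, qubn.
deg(v) = 14 for all v (|V|=29); strongly regular (29,14,6,7).
A has 3 distinct eigenvalues ≈ [14.0, 2.192582, -3.192582].
Lovász (edge-transitive): ϑ = −29·(-sqrt(29)/2 - 1/2)/((14)−(-sqrt(29)/2 - 1/2)) = sqrt(29).
ϑ(G) ≈ 5.385164807.

sqrt(29)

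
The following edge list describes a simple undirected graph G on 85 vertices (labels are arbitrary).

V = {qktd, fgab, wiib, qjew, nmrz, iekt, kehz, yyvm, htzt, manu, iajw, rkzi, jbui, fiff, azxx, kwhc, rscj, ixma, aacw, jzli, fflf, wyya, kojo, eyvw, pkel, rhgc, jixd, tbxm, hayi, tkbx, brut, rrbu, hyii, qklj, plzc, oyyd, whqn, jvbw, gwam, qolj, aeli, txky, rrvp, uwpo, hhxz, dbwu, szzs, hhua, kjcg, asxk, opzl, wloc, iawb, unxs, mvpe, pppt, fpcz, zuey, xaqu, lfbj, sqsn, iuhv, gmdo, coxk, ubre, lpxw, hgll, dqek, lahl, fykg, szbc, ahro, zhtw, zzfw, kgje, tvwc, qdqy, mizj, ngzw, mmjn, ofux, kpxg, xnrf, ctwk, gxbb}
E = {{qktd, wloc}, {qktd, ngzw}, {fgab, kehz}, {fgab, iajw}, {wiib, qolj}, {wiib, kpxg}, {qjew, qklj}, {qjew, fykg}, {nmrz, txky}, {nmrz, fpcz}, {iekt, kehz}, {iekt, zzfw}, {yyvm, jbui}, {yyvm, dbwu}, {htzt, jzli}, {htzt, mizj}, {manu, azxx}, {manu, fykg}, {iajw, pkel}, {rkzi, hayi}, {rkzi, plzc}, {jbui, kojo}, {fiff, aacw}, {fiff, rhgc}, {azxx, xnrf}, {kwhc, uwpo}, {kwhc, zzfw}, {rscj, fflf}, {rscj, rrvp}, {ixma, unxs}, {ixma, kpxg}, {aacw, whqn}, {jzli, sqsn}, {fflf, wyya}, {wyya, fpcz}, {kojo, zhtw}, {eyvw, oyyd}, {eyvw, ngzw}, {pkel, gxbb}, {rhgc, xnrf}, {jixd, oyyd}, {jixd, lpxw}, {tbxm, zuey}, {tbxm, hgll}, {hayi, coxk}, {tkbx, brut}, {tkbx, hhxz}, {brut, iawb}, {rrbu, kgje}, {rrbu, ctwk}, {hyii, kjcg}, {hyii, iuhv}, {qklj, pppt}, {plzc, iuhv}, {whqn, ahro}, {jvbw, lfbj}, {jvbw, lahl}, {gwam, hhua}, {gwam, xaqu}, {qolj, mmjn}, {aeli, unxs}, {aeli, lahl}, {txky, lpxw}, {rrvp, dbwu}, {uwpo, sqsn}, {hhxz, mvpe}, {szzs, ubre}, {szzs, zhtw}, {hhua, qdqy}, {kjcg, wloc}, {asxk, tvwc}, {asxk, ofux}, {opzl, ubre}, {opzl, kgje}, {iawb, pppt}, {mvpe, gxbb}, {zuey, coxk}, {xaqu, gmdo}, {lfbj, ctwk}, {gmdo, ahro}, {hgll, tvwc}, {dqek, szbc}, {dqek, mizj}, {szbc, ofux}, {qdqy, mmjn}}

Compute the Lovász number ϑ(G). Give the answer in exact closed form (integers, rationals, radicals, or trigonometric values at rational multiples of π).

deg(rhgc) = 2; N(rhgc) = {fiff, xnrf}.
N(kpxg) = {wiib, ixma}, |N(kpxg)| = 2.
Vertex sqsn has 2 neighbors: jzli, uwpo.
Vertex qdqy has 2 neighbors: hhua, mmjn.
85-vertex 2-regular graph: connected 2-regular on 85 ⇒ C_{85}.
Distinct eigenvalues (to 4 d.p.): [2.0, 1.9945, 1.9782, 1.951, 1.9132, 1.8649, 1.8065, 1.7382, 1.6604, 1.5735, 1.478, 1.3745, 1.2634, 1.1455, 1.0213, 0.8915, 0.7568, 0.618, 0.4759, 0.3311, 0.1845, 0.037, -0.1108, -0.258, -0.4038, -0.5473, -0.6879, -0.8247, -0.957, -1.0841, -1.2053, -1.3198, -1.4272, -1.5268, -1.618, -1.7004, -1.7735, -1.837, -1.8904, -1.9334, -1.9659, -1.9877, -1.9986].
Lovász: ϑ = −85(-2*cos(pi/85))/(2+-(-1)*2*cos(pi/85)) = 85*cos(pi/85)/(cos(pi/85) + 1).
= 42.485482571… (decimal).
Check 42 ≤ 85*cos(pi/85)/(cos(pi/85) + 1) ≤ 43: both strict.

85*cos(pi/85)/(cos(pi/85) + 1)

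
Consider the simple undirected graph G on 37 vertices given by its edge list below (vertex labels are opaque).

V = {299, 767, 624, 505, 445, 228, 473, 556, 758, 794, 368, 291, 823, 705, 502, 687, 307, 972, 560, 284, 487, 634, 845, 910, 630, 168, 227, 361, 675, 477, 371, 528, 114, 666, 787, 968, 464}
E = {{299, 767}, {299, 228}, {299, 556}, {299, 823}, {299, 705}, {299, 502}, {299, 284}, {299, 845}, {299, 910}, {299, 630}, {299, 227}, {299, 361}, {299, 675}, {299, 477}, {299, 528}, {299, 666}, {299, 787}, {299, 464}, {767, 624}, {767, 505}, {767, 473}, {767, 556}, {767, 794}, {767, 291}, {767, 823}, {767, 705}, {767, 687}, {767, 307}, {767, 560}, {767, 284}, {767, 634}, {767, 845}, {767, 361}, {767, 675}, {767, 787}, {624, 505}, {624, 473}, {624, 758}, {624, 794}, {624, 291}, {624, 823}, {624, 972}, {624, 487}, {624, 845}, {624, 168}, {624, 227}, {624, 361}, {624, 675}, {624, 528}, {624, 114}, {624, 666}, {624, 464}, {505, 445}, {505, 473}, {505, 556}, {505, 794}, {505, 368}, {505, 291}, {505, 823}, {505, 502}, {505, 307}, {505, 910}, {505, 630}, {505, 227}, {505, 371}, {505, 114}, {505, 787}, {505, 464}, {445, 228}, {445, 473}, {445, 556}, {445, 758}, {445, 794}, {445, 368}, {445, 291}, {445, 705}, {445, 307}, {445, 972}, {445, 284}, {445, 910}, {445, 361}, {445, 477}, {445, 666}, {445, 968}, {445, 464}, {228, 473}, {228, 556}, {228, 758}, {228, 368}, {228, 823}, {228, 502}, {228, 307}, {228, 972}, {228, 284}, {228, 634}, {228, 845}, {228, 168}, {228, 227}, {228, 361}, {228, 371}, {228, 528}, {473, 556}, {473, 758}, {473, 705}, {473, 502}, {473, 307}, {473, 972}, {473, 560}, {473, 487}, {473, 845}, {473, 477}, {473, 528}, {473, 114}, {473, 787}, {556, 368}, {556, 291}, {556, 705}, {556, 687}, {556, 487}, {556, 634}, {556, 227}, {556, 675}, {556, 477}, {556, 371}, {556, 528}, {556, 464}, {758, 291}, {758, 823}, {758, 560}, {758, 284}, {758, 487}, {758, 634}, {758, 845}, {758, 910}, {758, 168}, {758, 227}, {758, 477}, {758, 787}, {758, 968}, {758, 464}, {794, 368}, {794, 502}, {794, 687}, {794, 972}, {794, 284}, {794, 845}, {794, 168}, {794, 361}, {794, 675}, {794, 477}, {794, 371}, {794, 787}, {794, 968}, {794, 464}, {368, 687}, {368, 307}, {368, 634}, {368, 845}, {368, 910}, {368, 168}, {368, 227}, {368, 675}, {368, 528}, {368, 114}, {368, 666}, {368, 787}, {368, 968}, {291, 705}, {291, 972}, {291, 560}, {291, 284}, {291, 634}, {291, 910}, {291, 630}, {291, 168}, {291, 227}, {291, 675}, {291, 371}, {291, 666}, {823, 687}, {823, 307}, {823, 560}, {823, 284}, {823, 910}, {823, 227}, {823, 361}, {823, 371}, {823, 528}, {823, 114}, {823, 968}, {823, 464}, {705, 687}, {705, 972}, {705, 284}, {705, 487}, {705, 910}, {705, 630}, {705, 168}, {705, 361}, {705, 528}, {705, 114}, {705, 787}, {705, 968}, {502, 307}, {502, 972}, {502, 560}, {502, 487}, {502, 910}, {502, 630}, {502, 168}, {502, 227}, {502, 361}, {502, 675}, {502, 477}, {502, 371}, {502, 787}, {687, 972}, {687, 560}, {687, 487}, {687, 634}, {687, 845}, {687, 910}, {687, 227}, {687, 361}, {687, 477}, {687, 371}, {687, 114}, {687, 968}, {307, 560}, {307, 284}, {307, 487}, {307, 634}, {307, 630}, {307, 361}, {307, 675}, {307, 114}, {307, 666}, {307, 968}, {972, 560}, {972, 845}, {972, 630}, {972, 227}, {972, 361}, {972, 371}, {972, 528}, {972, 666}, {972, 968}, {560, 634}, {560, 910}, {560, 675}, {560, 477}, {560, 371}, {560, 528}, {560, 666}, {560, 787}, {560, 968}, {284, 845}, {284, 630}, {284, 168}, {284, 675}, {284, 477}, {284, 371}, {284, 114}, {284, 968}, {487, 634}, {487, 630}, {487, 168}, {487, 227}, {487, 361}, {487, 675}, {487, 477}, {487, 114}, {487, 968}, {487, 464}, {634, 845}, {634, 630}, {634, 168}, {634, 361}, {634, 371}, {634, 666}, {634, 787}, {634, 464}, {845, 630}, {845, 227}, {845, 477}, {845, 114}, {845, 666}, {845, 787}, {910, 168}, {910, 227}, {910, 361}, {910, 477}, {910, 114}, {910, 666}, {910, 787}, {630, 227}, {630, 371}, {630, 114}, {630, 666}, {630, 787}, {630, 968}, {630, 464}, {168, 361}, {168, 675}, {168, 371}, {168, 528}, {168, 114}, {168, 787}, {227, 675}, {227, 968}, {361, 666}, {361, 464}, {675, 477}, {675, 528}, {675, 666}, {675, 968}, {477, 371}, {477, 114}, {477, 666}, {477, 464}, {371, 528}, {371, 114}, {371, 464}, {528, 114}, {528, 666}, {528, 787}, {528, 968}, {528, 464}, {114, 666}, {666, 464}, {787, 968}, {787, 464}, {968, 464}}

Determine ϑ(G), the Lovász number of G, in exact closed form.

sqrt(37)

deg(227) = 18; N(227) = {299, 624, 505, 228, 556, 758, 368, 291, 823, 502, 687, 972, 487, 845, 910, 630, 675, 968}.
Vertex 972 has 18 neighbors: 624, 445, 228, 473, 794, 291, 705, 502, 687, 560, 845, 630, 227, 361, 371, 528, 666, 968.
N(361) = {299, 767, 624, 445, 228, 794, 823, 705, 502, 687, 307, 972, 487, 634, 910, 168, 666, 464}, |N(361)| = 18.
N(371) = {505, 228, 556, 794, 291, 823, 502, 687, 972, 560, 284, 634, 630, 168, 477, 528, 114, 464}, |N(371)| = 18.
Every vertex has degree 18 (N=37); SR(37,18,8,9) — a Paley graph.
spec(A) ≈ [18.0, 2.541381, -3.541381] (distinct, 6 d.p.).
Lovász: ϑ = −37(-sqrt(37)/2 - 1/2)/(18+-(-sqrt(37)/2 - 1/2)) = sqrt(37).
≈ 6.08276253 (to 8 d.p.).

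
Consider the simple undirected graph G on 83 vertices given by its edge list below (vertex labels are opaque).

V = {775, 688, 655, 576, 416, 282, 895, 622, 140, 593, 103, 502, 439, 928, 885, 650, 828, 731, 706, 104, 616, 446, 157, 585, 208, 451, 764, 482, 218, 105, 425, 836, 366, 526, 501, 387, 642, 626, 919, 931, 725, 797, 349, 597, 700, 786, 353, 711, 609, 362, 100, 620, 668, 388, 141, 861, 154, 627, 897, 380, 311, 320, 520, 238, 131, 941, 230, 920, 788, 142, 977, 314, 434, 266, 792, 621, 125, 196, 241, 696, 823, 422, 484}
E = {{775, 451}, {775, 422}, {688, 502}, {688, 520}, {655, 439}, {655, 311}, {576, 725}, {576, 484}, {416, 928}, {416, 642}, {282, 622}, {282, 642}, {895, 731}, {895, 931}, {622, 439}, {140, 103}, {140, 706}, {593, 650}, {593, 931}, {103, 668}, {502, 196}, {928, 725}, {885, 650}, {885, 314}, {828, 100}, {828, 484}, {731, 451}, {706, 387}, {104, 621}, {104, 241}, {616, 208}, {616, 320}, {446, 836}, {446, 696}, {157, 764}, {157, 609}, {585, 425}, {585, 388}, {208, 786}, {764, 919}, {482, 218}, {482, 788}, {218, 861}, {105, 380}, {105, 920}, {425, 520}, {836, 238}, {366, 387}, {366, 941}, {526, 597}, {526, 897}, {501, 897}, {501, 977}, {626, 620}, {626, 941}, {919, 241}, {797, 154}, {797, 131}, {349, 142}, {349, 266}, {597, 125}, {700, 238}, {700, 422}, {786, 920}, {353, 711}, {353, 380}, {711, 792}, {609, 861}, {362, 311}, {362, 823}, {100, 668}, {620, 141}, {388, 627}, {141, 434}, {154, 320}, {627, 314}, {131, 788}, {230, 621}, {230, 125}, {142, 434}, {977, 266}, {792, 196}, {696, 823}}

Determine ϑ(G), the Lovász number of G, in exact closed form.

83*cos(pi/83)/(cos(pi/83) + 1)

deg(775) = 2; N(775) = {451, 422}.
Vertex 931 has 2 neighbors: 895, 593.
deg(622) = 2; N(622) = {282, 439}.
N(616) = {208, 320}, |N(616)| = 2.
G on 83 vertices is 2-regular; this is C_{83}, the 83-cycle.
The 42 distinct eigenvalues: [2.0, 1.994, 1.977, 1.949, 1.909, 1.858, 1.797, 1.726, 1.644, 1.553, 1.454, 1.346, 1.23, 1.107, 0.978, 0.843, 0.704, 0.56, 0.413, 0.264, 0.113, -0.038, -0.189, -0.339, -0.487, -0.632, -0.774, -0.911, -1.043, -1.169, -1.289, -1.401, -1.505, -1.6, -1.686, -1.763, -1.829, -1.885, -1.93, -1.964, -1.987, -1.999].
Lovász: ϑ = −83(-2*cos(pi/83))/(2+-(-1)*2*cos(pi/83)) = 83*cos(pi/83)/(cos(pi/83) + 1).
= 41.485132588… (decimal).
α=41, χ(Ḡ)=42; ϑ=83*cos(pi/83)/(cos(pi/83) + 1) lies between (both strict).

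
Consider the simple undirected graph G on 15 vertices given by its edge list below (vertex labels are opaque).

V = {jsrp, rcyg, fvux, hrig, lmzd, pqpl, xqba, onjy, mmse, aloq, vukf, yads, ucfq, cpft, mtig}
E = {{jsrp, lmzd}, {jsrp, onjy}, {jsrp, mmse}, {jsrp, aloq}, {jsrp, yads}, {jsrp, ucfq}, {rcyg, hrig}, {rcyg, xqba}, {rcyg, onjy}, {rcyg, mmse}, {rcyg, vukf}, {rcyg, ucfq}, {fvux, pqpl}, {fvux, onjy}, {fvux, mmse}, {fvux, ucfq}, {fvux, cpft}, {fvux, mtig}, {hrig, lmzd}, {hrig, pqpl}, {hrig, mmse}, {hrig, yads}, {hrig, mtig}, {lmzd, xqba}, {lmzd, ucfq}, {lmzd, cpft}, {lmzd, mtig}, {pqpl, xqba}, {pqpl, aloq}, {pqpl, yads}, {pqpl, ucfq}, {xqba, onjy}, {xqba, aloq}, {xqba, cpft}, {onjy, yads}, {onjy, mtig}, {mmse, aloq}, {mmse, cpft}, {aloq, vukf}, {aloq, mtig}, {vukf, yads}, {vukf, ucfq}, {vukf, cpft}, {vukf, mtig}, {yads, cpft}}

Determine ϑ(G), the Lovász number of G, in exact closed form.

5

deg(mmse) = 6; N(mmse) = {jsrp, rcyg, fvux, hrig, aloq, cpft}.
Vertex jsrp has 6 neighbors: lmzd, onjy, mmse, aloq, yads, ucfq.
deg(ucfq) = 6; N(ucfq) = {jsrp, rcyg, fvux, lmzd, pqpl, vukf}.
N(onjy) = {jsrp, rcyg, fvux, xqba, yads, mtig}, |N(onjy)| = 6.
Every vertex has degree 6 (N=15); Kneser-type, 2-subsets of [6].
The 3 distinct eigenvalues: [6.0, 1.0, -3.0].
−15·(-3) / ((6)−(-3)) = 5 = ϑ(G).
= 5.00000… (decimal).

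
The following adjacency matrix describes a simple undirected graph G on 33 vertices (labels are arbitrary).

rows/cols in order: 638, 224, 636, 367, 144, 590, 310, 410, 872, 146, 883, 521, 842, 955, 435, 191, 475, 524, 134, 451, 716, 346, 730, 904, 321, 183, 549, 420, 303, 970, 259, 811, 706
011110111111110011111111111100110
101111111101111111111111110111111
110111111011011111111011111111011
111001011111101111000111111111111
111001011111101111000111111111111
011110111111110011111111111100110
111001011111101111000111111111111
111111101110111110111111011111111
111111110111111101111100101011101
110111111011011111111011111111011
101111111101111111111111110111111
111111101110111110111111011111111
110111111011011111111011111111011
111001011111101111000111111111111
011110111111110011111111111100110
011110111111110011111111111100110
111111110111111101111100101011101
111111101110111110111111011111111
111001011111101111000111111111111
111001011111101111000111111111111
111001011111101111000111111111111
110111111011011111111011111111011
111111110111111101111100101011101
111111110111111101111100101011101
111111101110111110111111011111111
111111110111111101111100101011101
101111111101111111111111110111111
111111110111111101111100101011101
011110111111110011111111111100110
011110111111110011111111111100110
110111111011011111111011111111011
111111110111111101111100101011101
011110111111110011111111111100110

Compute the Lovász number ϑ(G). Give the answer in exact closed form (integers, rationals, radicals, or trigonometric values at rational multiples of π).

N(730) = {638, 224, 636, 367, 144, 590, 310, 410, 146, 883, 521, 842, 955, 435, 191, 524, 134, 451, 716, 346, 321, 549, 303, 970, 259, 706}, |N(730)| = 26.
Vertex 144 has 26 neighbors: 638, 224, 636, 590, 410, 872, 146, 883, 521, 842, 435, 191, 475, 524, 346, 730, 904, 321, 183, 549, 420, 303, 970, 259, 811, 706.
deg(367) = 26; N(367) = {638, 224, 636, 590, 410, 872, 146, 883, 521, 842, 435, 191, 475, 524, 346, 730, 904, 321, 183, 549, 420, 303, 970, 259, 811, 706}.
N(842) = {638, 224, 367, 144, 590, 310, 410, 872, 883, 521, 955, 435, 191, 475, 524, 134, 451, 716, 730, 904, 321, 183, 549, 420, 303, 970, 811, 706}, |N(842)| = 28.
6 parts of sizes [7, 7, 7, 5, 4, 3]; α(G) = 7 = ϑ (perfect).
≈ 7.00000000 (to 8 d.p.).
α=7, χ(Ḡ)=7; ϑ=7 lies between (collapsed).

7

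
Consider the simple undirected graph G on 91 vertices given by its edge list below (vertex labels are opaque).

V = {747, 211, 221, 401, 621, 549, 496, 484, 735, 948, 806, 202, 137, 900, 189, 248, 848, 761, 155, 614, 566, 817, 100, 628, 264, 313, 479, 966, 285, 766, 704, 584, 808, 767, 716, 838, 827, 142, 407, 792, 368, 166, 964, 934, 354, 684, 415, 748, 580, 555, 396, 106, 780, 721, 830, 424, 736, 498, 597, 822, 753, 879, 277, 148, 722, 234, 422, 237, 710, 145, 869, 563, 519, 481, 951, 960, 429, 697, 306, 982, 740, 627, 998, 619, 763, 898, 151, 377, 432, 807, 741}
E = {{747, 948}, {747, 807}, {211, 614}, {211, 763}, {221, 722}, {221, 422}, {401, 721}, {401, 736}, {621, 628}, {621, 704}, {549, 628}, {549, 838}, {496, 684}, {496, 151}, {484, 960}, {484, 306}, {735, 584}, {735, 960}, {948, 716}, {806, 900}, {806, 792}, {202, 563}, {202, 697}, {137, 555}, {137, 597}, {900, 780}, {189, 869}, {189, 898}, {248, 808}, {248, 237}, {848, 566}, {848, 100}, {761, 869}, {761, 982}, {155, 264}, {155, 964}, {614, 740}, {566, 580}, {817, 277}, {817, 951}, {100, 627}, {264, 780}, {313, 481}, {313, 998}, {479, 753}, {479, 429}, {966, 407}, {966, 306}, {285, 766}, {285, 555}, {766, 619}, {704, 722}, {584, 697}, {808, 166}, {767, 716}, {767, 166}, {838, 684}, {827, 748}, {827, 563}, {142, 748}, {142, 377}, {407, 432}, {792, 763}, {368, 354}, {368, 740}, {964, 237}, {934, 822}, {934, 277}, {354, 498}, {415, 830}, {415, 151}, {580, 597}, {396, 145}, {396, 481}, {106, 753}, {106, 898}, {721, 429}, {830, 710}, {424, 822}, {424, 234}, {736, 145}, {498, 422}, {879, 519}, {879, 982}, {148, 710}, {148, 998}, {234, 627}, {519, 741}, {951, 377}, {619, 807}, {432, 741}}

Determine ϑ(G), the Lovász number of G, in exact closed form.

91*cos(pi/91)/(cos(pi/91) + 1)

Vertex 697 has 2 neighbors: 202, 584.
Vertex 827 has 2 neighbors: 748, 563.
Vertex 415 has 2 neighbors: 830, 151.
Vertex 202 has 2 neighbors: 563, 697.
2-regular, N=91; the odd cycle C_{91}.
spec(A) ≈ [2.0, 1.995, 1.981, 1.957, 1.924, 1.882, 1.831, 1.771, 1.703, 1.626, 1.542, 1.45, 1.352, 1.247, 1.136, 1.02, 0.899, 0.773, 0.644, 0.512, 0.377, 0.241, 0.104, -0.035, -0.172, -0.309, -0.445, -0.579, -0.709, -0.837, -0.96, -1.079, -1.192, -1.3, -1.402, -1.497, -1.585, -1.665, -1.738, -1.802, -1.858, -1.904, -1.942, -1.97, -1.989, -1.999] (distinct, 3 d.p.).
Lovász: ϑ = −91(-2*cos(pi/91))/(2+-(-1)*2*cos(pi/91)) = 91*cos(pi/91)/(cos(pi/91) + 1).
= 45.486440158… (decimal).
α=45, χ(Ḡ)=46; ϑ=91*cos(pi/91)/(cos(pi/91) + 1) lies between (both strict).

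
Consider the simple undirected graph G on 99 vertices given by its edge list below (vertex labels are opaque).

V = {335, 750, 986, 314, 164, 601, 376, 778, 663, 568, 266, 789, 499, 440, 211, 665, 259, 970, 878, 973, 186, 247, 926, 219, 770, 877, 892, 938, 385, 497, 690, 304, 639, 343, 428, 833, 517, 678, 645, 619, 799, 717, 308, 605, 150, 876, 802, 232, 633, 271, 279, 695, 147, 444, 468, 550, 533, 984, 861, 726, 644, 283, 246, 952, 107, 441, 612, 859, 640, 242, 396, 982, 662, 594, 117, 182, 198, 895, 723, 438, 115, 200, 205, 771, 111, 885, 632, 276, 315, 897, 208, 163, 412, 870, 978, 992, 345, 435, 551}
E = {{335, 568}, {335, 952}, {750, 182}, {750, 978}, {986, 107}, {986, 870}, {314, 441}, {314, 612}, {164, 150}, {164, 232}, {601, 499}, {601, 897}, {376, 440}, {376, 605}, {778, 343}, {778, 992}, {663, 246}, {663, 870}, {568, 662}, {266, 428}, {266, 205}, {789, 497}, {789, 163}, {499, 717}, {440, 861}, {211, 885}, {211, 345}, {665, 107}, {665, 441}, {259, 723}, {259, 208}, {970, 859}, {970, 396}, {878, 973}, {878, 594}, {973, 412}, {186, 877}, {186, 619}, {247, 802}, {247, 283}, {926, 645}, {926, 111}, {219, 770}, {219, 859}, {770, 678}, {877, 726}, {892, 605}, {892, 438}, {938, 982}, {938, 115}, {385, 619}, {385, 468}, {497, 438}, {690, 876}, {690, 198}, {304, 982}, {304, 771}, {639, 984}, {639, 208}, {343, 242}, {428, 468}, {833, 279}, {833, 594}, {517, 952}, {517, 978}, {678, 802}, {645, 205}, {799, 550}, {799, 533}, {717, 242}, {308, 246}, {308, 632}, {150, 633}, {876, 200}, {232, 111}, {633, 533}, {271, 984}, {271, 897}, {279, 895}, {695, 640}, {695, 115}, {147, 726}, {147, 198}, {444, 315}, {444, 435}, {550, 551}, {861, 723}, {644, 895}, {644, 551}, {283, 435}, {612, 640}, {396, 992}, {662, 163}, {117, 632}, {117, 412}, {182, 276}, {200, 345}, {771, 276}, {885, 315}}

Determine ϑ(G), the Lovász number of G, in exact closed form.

99*cos(pi/99)/(cos(pi/99) + 1)

N(970) = {859, 396}, |N(970)| = 2.
deg(468) = 2; N(468) = {385, 428}.
deg(601) = 2; N(601) = {499, 897}.
Vertex 750 has 2 neighbors: 182, 978.
99-vertex 2-regular graph: this is C_{99}, the 99-cycle.
The 50 distinct eigenvalues: [2.0, 1.996, 1.984, 1.964, 1.936, 1.9, 1.857, 1.806, 1.748, 1.683, 1.611, 1.532, 1.447, 1.357, 1.261, 1.16, 1.054, 0.945, 0.831, 0.714, 0.594, 0.472, 0.347, 0.222, 0.095, -0.032, -0.158, -0.285, -0.41, -0.533, -0.654, -0.773, -0.888, -1.0, -1.108, -1.211, -1.31, -1.403, -1.491, -1.572, -1.647, -1.716, -1.778, -1.832, -1.879, -1.919, -1.951, -1.975, -1.991, -1.999].
λ_max=2, λ_min=-2*cos(pi/99); ϑ = −99·λ_min/(λ_max−λ_min) = 99*cos(pi/99)/(cos(pi/99) + 1).
Numerically 49.487536.
α=49, χ(Ḡ)=50; ϑ=99*cos(pi/99)/(cos(pi/99) + 1) lies between (both strict).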